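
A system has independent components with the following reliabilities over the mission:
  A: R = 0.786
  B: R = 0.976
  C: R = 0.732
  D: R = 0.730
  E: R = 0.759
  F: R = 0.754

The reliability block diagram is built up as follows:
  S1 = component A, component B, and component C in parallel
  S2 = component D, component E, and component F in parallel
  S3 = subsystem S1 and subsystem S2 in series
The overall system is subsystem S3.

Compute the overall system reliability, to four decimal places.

0.9826

Parallel (A, B, and C): 1 − (1 − 0.786000)(1 − 0.976000)(1 − 0.732000) = 0.998624
Parallel (D, E, and F): 1 − (1 − 0.730000)(1 − 0.759000)(1 − 0.754000) = 0.983993
Series ([0.998624] and [0.983993]): 0.998624 × 0.983993 = 0.9826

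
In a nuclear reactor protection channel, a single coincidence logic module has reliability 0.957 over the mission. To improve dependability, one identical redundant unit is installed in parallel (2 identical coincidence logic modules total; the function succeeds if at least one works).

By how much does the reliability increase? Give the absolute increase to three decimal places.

0.041

R_before = 0.957
R_after = 1 − (1 − 0.957)^2 = 0.998
ΔR = 0.998 − 0.957 = 0.041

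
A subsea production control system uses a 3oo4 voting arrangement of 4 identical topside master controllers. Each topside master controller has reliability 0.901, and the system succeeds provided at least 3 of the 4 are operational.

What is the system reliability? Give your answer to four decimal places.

R = Σ_{i=3}^{4} C(4,i) p^i (1−p)^{4−i} with p = 0.901
C(4,3)·0.901^3·0.099^1 = 0.289647
C(4,4)·0.901^4·0.099^0 = 0.659021
Sum = 0.9487

0.9487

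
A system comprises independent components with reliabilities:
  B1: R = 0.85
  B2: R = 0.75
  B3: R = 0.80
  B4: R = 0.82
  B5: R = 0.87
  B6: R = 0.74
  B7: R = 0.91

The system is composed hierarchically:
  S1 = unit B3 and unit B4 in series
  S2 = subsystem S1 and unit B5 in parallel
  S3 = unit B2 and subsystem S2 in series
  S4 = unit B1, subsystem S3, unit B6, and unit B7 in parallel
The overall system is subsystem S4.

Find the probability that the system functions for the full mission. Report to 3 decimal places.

Series (B3 and B4): 0.80000 × 0.82000 = 0.65600
Parallel ([0.65600] and B5): 1 − (1 − 0.65600)(1 − 0.87000) = 0.95528
Series (B2 and [0.95528]): 0.75000 × 0.95528 = 0.71646
Parallel (B1, [0.71646], B6, and B7): 1 − (1 − 0.85000)(1 − 0.71646)(1 − 0.74000)(1 − 0.91000) = 0.999

0.999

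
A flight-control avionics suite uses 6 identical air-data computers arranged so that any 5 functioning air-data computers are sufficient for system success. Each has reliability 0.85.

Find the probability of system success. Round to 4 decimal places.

0.7765

R = Σ_{i=5}^{6} C(6,i) p^i (1−p)^{6−i} with p = 0.85
C(6,5)·0.85^5·0.15^1 = 0.399335
C(6,6)·0.85^6·0.15^0 = 0.377150
Sum = 0.7765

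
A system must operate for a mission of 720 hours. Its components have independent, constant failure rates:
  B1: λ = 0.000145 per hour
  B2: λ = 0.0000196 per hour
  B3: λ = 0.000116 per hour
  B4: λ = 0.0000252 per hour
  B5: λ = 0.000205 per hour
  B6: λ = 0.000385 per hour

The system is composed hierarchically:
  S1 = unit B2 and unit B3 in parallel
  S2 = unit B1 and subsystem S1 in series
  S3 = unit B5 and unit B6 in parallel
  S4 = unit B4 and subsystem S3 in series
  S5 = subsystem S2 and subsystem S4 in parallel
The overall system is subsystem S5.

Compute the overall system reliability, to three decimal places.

R(B1) = exp(−0.000145 × 720) = 0.90086
R(B2) = exp(−0.0000196 × 720) = 0.98599
R(B3) = exp(−0.000116 × 720) = 0.91987
R(B4) = exp(−0.0000252 × 720) = 0.98202
R(B5) = exp(−0.000205 × 720) = 0.86278
R(B6) = exp(−0.000385 × 720) = 0.75790
Parallel (B2 and B3): 1 − (1 − 0.98599)(1 − 0.91987) = 0.99888
Series (B1 and [0.99888]): 0.90086 × 0.99888 = 0.89985
Parallel (B5 and B6): 1 − (1 − 0.86278)(1 − 0.75790) = 0.96678
Series (B4 and [0.96678]): 0.98202 × 0.96678 = 0.94940
Parallel ([0.89985] and [0.94940]): 1 − (1 − 0.89985)(1 − 0.94940) = 0.995

0.995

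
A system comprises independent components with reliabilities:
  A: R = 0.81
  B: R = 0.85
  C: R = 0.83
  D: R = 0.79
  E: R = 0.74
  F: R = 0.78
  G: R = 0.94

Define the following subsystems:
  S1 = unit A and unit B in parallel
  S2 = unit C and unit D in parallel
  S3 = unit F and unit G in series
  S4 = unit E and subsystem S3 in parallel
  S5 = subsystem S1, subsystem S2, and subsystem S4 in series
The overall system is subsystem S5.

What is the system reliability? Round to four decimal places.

0.8718

Parallel (A and B): 1 − (1 − 0.810000)(1 − 0.850000) = 0.971500
Parallel (C and D): 1 − (1 − 0.830000)(1 − 0.790000) = 0.964300
Series (F and G): 0.780000 × 0.940000 = 0.733200
Parallel (E and [0.733200]): 1 − (1 − 0.740000)(1 − 0.733200) = 0.930632
Series ([0.971500], [0.964300], and [0.930632]): 0.971500 × 0.964300 × 0.930632 = 0.8718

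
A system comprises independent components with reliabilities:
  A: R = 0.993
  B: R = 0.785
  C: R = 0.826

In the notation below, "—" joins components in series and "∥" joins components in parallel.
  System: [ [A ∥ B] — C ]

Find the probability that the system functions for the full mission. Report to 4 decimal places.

Parallel (A and B): 1 − (1 − 0.993000)(1 − 0.785000) = 0.998495
Series ([0.998495] and C): 0.998495 × 0.826000 = 0.8248

0.8248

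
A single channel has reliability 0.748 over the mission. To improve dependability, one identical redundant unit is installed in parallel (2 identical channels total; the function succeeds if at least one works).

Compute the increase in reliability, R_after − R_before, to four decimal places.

0.1885

R_before = 0.748
R_after = 1 − (1 − 0.748)^2 = 0.9365
ΔR = 0.9365 − 0.748 = 0.1885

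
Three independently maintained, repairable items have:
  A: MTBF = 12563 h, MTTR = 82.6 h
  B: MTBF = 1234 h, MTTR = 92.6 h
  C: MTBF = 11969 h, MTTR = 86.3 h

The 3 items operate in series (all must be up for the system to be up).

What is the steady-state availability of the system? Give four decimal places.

0.9175

A(A) = MTBF/(MTBF+MTTR) = 12563/(12563+82.6) = 0.993468
A(B) = MTBF/(MTBF+MTTR) = 1234/(1234+92.6) = 0.930197
A(C) = MTBF/(MTBF+MTTR) = 11969/(11969+86.3) = 0.992841
Series availability: 0.993468 × 0.930197 × 0.992841 = 0.9175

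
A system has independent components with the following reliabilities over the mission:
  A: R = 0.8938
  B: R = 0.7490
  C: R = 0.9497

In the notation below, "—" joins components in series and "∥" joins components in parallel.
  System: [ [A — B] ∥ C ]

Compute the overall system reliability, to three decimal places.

0.983

Series (A and B): 0.89380 × 0.74900 = 0.66946
Parallel ([0.66946] and C): 1 − (1 − 0.66946)(1 − 0.94970) = 0.983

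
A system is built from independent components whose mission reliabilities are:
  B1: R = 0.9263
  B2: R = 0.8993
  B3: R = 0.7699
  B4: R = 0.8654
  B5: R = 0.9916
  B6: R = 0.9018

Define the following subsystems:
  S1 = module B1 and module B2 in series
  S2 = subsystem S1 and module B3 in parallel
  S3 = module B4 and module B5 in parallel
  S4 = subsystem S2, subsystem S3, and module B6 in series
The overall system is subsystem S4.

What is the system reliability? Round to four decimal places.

0.8662

Series (B1 and B2): 0.926300 × 0.899300 = 0.833022
Parallel ([0.833022] and B3): 1 − (1 − 0.833022)(1 − 0.769900) = 0.961578
Parallel (B4 and B5): 1 − (1 − 0.865400)(1 − 0.991600) = 0.998869
Series ([0.961578], [0.998869], and B6): 0.961578 × 0.998869 × 0.901800 = 0.8662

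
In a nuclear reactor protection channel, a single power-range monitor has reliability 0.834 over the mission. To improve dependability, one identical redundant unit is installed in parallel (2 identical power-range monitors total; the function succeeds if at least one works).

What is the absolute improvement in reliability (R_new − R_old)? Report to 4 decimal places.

R_before = 0.834
R_after = 1 − (1 − 0.834)^2 = 0.9724
ΔR = 0.9724 − 0.834 = 0.1384

0.1384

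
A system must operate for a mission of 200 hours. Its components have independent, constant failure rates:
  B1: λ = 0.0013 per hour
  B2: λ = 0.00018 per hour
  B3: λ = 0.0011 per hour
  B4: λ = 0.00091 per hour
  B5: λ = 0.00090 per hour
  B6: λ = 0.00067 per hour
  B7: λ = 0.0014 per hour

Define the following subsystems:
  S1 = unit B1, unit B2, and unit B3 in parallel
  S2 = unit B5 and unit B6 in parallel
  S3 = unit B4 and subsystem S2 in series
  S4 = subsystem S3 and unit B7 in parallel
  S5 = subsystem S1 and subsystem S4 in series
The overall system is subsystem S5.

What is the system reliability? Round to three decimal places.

R(B1) = exp(−0.0013 × 200) = 0.77105
R(B2) = exp(−0.00018 × 200) = 0.96464
R(B3) = exp(−0.0011 × 200) = 0.80252
R(B4) = exp(−0.00091 × 200) = 0.83360
R(B5) = exp(−0.00090 × 200) = 0.83527
R(B6) = exp(−0.00067 × 200) = 0.87459
R(B7) = exp(−0.0014 × 200) = 0.75578
Parallel (B1, B2, and B3): 1 − (1 − 0.77105)(1 − 0.96464)(1 − 0.80252) = 0.99840
Parallel (B5 and B6): 1 − (1 − 0.83527)(1 − 0.87459) = 0.97934
Series (B4 and [0.97934]): 0.83360 × 0.97934 = 0.81638
Parallel ([0.81638] and B7): 1 − (1 − 0.81638)(1 − 0.75578) = 0.95516
Series ([0.99840] and [0.95516]): 0.99840 × 0.95516 = 0.954

0.954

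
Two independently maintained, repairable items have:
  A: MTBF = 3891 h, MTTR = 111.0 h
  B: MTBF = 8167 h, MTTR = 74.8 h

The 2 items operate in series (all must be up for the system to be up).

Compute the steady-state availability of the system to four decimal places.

A(A) = MTBF/(MTBF+MTTR) = 3891/(3891+111.0) = 0.972264
A(B) = MTBF/(MTBF+MTTR) = 8167/(8167+74.8) = 0.990924
Series availability: 0.972264 × 0.990924 = 0.9634

0.9634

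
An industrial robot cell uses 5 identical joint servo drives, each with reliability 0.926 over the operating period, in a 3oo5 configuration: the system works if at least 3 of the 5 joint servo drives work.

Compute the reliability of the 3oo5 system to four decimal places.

R = Σ_{i=3}^{5} C(5,i) p^i (1−p)^{5−i} with p = 0.926
C(5,3)·0.926^3·0.074^2 = 0.043481
C(5,4)·0.926^4·0.074^1 = 0.272048
C(5,5)·0.926^5·0.074^0 = 0.680855
Sum = 0.9964

0.9964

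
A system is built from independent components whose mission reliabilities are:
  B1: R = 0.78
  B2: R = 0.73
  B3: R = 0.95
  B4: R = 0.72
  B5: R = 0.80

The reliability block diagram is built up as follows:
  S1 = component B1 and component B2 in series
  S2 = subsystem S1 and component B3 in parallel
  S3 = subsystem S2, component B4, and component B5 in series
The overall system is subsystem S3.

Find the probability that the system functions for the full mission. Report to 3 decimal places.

Series (B1 and B2): 0.78000 × 0.73000 = 0.56940
Parallel ([0.56940] and B3): 1 − (1 − 0.56940)(1 − 0.95000) = 0.97847
Series ([0.97847], B4, and B5): 0.97847 × 0.72000 × 0.80000 = 0.564

0.564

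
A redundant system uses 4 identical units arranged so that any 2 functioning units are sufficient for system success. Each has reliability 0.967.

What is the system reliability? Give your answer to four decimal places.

0.9999

R = Σ_{i=2}^{4} C(4,i) p^i (1−p)^{4−i} with p = 0.967
C(4,2)·0.967^2·0.033^2 = 0.006110
C(4,3)·0.967^3·0.033^1 = 0.119359
C(4,4)·0.967^4·0.033^0 = 0.874391
Sum = 0.9999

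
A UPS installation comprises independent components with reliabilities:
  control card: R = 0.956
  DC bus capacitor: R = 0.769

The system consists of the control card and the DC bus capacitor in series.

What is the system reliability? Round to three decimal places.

Series (control card and DC bus capacitor): 0.95600 × 0.76900 = 0.735

0.735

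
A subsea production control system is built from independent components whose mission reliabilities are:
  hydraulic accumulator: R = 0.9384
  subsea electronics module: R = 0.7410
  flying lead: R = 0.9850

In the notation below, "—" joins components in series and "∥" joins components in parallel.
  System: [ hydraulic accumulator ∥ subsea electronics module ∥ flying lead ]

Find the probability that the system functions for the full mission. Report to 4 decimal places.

0.9998

Parallel (hydraulic accumulator, subsea electronics module, and flying lead): 1 − (1 − 0.938400)(1 − 0.741000)(1 − 0.985000) = 0.9998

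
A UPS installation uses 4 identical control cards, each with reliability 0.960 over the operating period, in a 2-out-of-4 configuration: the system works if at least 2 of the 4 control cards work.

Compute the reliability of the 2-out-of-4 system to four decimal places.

0.9998

R = Σ_{i=2}^{4} C(4,i) p^i (1−p)^{4−i} with p = 0.960
C(4,2)·0.960^2·0.040^2 = 0.008847
C(4,3)·0.960^3·0.040^1 = 0.141558
C(4,4)·0.960^4·0.040^0 = 0.849347
Sum = 0.9998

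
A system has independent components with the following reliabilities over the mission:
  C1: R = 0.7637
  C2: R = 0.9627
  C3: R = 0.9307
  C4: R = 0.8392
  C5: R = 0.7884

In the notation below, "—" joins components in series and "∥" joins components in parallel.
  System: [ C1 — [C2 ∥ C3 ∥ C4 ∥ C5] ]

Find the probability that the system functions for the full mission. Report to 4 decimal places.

Parallel (C2, C3, C4, and C5): 1 − (1 − 0.962700)(1 − 0.930700)(1 − 0.839200)(1 − 0.788400) = 0.999912
Series (C1 and [0.999912]): 0.763700 × 0.999912 = 0.7636

0.7636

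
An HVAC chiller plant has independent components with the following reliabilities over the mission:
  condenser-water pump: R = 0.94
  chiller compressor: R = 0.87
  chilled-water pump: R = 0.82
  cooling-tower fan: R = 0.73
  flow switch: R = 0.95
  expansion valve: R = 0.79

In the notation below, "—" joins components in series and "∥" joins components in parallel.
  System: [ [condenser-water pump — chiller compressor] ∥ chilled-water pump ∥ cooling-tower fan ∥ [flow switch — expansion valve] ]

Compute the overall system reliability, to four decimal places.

0.9978

Series (condenser-water pump and chiller compressor): 0.940000 × 0.870000 = 0.817800
Series (flow switch and expansion valve): 0.950000 × 0.790000 = 0.750500
Parallel ([0.817800], chilled-water pump, cooling-tower fan, and [0.750500]): 1 − (1 − 0.817800)(1 − 0.820000)(1 − 0.730000)(1 − 0.750500) = 0.9978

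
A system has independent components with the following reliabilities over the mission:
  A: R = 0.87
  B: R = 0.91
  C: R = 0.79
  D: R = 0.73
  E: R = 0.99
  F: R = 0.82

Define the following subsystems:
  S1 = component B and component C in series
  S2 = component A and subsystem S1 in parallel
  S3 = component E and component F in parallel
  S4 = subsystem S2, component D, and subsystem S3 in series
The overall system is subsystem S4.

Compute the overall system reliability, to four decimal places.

0.7021

Series (B and C): 0.910000 × 0.790000 = 0.718900
Parallel (A and [0.718900]): 1 − (1 − 0.870000)(1 − 0.718900) = 0.963457
Parallel (E and F): 1 − (1 − 0.990000)(1 − 0.820000) = 0.998200
Series ([0.963457], D, and [0.998200]): 0.963457 × 0.730000 × 0.998200 = 0.7021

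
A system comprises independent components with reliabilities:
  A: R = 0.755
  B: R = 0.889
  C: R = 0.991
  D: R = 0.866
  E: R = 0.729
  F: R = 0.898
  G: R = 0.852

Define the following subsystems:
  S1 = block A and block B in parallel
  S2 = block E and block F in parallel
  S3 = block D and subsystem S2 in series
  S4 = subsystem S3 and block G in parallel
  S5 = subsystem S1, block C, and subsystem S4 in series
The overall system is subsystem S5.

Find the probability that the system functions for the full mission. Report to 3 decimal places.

0.942

Parallel (A and B): 1 − (1 − 0.75500)(1 − 0.88900) = 0.97281
Parallel (E and F): 1 − (1 − 0.72900)(1 − 0.89800) = 0.97236
Series (D and [0.97236]): 0.86600 × 0.97236 = 0.84206
Parallel ([0.84206] and G): 1 − (1 − 0.84206)(1 − 0.85200) = 0.97662
Series ([0.97281], C, and [0.97662]): 0.97281 × 0.99100 × 0.97662 = 0.942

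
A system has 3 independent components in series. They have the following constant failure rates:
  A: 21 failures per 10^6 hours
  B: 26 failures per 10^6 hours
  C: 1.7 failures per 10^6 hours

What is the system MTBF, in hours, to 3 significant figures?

Series of exponential components: λ_sys = Σ λ_i
λ_sys = 0.000021 + 0.000026 + 0.0000017 = 4.8700e-05 /h
MTBF = 1 / λ_sys = 20500 h

20500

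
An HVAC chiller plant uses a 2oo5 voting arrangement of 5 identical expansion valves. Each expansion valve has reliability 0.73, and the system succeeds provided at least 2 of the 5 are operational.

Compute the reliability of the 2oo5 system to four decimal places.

0.9792

R = Σ_{i=2}^{5} C(5,i) p^i (1−p)^{5−i} with p = 0.73
C(5,2)·0.73^2·0.27^3 = 0.104891
C(5,3)·0.73^3·0.27^2 = 0.283593
C(5,4)·0.73^4·0.27^1 = 0.383376
C(5,5)·0.73^5·0.27^0 = 0.207307
Sum = 0.9792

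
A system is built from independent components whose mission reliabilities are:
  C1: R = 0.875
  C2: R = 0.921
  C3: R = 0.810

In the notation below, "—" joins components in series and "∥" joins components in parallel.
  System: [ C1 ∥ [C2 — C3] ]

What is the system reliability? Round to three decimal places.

0.968

Series (C2 and C3): 0.92100 × 0.81000 = 0.74601
Parallel (C1 and [0.74601]): 1 − (1 − 0.87500)(1 − 0.74601) = 0.968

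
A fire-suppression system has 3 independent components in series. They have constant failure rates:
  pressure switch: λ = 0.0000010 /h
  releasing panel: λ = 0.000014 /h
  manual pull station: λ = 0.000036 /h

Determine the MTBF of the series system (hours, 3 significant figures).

19600

Series of exponential components: λ_sys = Σ λ_i
λ_sys = 0.0000010 + 0.000014 + 0.000036 = 5.1000e-05 /h
MTBF = 1 / λ_sys = 19600 h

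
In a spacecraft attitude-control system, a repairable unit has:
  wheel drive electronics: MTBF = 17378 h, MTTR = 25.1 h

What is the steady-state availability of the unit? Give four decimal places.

0.9986

A(wheel drive electronics) = MTBF/(MTBF+MTTR) = 17378/(17378+25.1) = 0.9986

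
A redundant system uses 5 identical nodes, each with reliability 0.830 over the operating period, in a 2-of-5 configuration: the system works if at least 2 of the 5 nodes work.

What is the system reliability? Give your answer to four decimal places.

R = Σ_{i=2}^{5} C(5,i) p^i (1−p)^{5−i} with p = 0.830
C(5,2)·0.830^2·0.170^3 = 0.033846
C(5,3)·0.830^3·0.170^2 = 0.165246
C(5,4)·0.830^4·0.170^1 = 0.403396
C(5,5)·0.830^5·0.170^0 = 0.393904
Sum = 0.9964

0.9964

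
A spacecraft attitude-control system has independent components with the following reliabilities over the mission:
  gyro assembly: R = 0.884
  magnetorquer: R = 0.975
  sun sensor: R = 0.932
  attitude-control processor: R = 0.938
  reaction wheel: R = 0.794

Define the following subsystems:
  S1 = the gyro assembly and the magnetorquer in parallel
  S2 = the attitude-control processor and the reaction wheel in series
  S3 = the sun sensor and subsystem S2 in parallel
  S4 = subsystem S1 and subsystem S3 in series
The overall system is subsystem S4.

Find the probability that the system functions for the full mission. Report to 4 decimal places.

Parallel (gyro assembly and magnetorquer): 1 − (1 − 0.884000)(1 − 0.975000) = 0.997100
Series (attitude-control processor and reaction wheel): 0.938000 × 0.794000 = 0.744772
Parallel (sun sensor and [0.744772]): 1 − (1 − 0.932000)(1 − 0.744772) = 0.982644
Series ([0.997100] and [0.982644]): 0.997100 × 0.982644 = 0.9798

0.9798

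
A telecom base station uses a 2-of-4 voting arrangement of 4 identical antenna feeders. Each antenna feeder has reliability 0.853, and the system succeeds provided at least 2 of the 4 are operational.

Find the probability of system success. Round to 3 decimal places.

0.989

R = Σ_{i=2}^{4} C(4,i) p^i (1−p)^{4−i} with p = 0.853
C(4,2)·0.853^2·0.147^2 = 0.09434
C(4,3)·0.853^3·0.147^1 = 0.36494
C(4,4)·0.853^4·0.147^0 = 0.52941
Sum = 0.989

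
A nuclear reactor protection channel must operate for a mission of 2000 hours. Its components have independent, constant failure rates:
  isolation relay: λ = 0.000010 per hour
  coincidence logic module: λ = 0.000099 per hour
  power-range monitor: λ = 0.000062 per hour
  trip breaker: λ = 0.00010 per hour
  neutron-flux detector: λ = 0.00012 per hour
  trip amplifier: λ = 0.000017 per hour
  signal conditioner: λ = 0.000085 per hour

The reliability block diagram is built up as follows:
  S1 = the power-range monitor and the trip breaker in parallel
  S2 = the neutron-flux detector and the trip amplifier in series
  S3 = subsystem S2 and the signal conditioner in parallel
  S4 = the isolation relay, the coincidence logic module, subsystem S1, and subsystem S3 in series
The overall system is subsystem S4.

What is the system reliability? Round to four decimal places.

0.7576

R(isolation relay) = exp(−0.000010 × 2000) = 0.980199
R(coincidence logic module) = exp(−0.000099 × 2000) = 0.820370
R(power-range monitor) = exp(−0.000062 × 2000) = 0.883380
R(trip breaker) = exp(−0.00010 × 2000) = 0.818731
R(neutron-flux detector) = exp(−0.00012 × 2000) = 0.786628
R(trip amplifier) = exp(−0.000017 × 2000) = 0.966572
R(signal conditioner) = exp(−0.000085 × 2000) = 0.843665
Parallel (power-range monitor and trip breaker): 1 − (1 − 0.883380)(1 − 0.818731) = 0.978860
Series (neutron-flux detector and trip amplifier): 0.786628 × 0.966572 = 0.760333
Parallel ([0.760333] and signal conditioner): 1 − (1 − 0.760333)(1 − 0.843665) = 0.962532
Series (isolation relay, coincidence logic module, [0.978860], and [0.962532]): 0.980199 × 0.820370 × 0.978860 × 0.962532 = 0.7576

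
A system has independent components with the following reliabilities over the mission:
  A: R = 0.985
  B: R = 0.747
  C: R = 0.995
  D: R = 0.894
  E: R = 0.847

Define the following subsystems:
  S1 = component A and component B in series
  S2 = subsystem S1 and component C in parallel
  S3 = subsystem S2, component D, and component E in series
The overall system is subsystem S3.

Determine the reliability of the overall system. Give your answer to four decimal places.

0.7562

Series (A and B): 0.985000 × 0.747000 = 0.735795
Parallel ([0.735795] and C): 1 − (1 − 0.735795)(1 − 0.995000) = 0.998679
Series ([0.998679], D, and E): 0.998679 × 0.894000 × 0.847000 = 0.7562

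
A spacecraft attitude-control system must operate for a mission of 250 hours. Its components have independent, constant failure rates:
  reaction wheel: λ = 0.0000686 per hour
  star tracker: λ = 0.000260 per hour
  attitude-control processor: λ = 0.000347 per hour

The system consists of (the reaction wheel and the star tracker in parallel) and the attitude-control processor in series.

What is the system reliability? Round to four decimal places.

0.9159

R(reaction wheel) = exp(−0.0000686 × 250) = 0.982996
R(star tracker) = exp(−0.000260 × 250) = 0.937067
R(attitude-control processor) = exp(−0.000347 × 250) = 0.916906
Parallel (reaction wheel and star tracker): 1 − (1 − 0.982996)(1 − 0.937067) = 0.998930
Series ([0.998930] and attitude-control processor): 0.998930 × 0.916906 = 0.9159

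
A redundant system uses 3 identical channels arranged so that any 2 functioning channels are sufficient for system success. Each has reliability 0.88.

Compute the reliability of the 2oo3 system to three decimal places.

R = Σ_{i=2}^{3} C(3,i) p^i (1−p)^{3−i} with p = 0.88
C(3,2)·0.88^2·0.12^1 = 0.27878
C(3,3)·0.88^3·0.12^0 = 0.68147
Sum = 0.960

0.960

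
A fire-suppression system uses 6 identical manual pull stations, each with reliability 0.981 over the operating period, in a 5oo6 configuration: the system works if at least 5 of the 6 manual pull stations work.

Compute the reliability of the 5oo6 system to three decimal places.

0.995

R = Σ_{i=5}^{6} C(6,i) p^i (1−p)^{6−i} with p = 0.981
C(6,5)·0.981^5·0.019^1 = 0.10357
C(6,6)·0.981^6·0.019^0 = 0.89128
Sum = 0.995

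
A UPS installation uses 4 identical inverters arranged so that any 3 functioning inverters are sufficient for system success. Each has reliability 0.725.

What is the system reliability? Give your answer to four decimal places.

R = Σ_{i=3}^{4} C(4,i) p^i (1−p)^{4−i} with p = 0.725
C(4,3)·0.725^3·0.275^1 = 0.419186
C(4,4)·0.725^4·0.275^0 = 0.276282
Sum = 0.6955

0.6955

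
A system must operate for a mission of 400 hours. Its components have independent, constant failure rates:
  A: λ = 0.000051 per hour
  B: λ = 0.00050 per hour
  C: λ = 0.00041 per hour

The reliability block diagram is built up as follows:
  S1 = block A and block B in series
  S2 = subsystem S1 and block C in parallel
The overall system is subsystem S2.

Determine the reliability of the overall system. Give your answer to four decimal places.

R(A) = exp(−0.000051 × 400) = 0.979807
R(B) = exp(−0.00050 × 400) = 0.818731
R(C) = exp(−0.00041 × 400) = 0.848742
Series (A and B): 0.979807 × 0.818731 = 0.802198
Parallel ([0.802198] and C): 1 − (1 − 0.802198)(1 − 0.848742) = 0.9701

0.9701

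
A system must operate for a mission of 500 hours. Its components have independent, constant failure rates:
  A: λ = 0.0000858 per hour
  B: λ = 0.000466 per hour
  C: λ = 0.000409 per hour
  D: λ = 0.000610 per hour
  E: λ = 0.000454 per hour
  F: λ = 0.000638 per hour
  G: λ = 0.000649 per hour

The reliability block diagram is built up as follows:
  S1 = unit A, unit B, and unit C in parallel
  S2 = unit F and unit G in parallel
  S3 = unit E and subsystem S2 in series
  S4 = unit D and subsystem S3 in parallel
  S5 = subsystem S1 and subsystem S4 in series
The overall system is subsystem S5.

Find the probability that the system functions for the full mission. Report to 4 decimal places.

0.9293

R(A) = exp(−0.0000858 × 500) = 0.958007
R(B) = exp(−0.000466 × 500) = 0.792154
R(C) = exp(−0.000409 × 500) = 0.815055
R(D) = exp(−0.000610 × 500) = 0.737123
R(E) = exp(−0.000454 × 500) = 0.796921
R(F) = exp(−0.000638 × 500) = 0.726876
R(G) = exp(−0.000649 × 500) = 0.722889
Parallel (A, B, and C): 1 − (1 − 0.958007)(1 − 0.792154)(1 − 0.815055) = 0.998386
Parallel (F and G): 1 − (1 − 0.726876)(1 − 0.722889) = 0.924314
Series (E and [0.924314]): 0.796921 × 0.924314 = 0.736605
Parallel (D and [0.736605]): 1 − (1 − 0.737123)(1 − 0.736605) = 0.930760
Series ([0.998386] and [0.930760]): 0.998386 × 0.930760 = 0.9293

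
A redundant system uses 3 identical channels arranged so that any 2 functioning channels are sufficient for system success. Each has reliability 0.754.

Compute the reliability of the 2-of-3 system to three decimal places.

0.848

R = Σ_{i=2}^{3} C(3,i) p^i (1−p)^{3−i} with p = 0.754
C(3,2)·0.754^2·0.246^1 = 0.41956
C(3,3)·0.754^3·0.246^0 = 0.42866
Sum = 0.848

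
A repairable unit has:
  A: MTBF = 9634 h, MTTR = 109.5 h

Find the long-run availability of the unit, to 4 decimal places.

A(A) = MTBF/(MTBF+MTTR) = 9634/(9634+109.5) = 0.9888

0.9888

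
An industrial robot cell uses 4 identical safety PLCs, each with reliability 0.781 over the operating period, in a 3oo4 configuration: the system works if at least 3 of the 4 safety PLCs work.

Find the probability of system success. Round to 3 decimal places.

0.789

R = Σ_{i=3}^{4} C(4,i) p^i (1−p)^{4−i} with p = 0.781
C(4,3)·0.781^3·0.219^1 = 0.41731
C(4,4)·0.781^4·0.219^0 = 0.37205
Sum = 0.789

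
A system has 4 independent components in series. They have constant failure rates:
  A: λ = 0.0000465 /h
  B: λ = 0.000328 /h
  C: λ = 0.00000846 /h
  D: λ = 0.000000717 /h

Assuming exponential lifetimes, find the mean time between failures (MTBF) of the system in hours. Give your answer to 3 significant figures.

2610

Series of exponential components: λ_sys = Σ λ_i
λ_sys = 0.0000465 + 0.000328 + 0.00000846 + 0.000000717 = 3.8368e-04 /h
MTBF = 1 / λ_sys = 2610 h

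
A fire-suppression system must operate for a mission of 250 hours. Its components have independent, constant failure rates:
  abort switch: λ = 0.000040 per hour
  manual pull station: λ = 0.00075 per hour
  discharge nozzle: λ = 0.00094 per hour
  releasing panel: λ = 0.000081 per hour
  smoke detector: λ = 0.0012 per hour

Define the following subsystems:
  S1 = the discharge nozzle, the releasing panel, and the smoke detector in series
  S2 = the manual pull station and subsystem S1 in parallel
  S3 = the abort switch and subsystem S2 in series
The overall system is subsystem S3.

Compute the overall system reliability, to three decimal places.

0.918

R(abort switch) = exp(−0.000040 × 250) = 0.99005
R(manual pull station) = exp(−0.00075 × 250) = 0.82903
R(discharge nozzle) = exp(−0.00094 × 250) = 0.79057
R(releasing panel) = exp(−0.000081 × 250) = 0.97995
R(smoke detector) = exp(−0.0012 × 250) = 0.74082
Series (discharge nozzle, releasing panel, and smoke detector): 0.79057 × 0.97995 × 0.74082 = 0.57393
Parallel (manual pull station and [0.57393]): 1 − (1 − 0.82903)(1 − 0.57393) = 0.92715
Series (abort switch and [0.92715]): 0.99005 × 0.92715 = 0.918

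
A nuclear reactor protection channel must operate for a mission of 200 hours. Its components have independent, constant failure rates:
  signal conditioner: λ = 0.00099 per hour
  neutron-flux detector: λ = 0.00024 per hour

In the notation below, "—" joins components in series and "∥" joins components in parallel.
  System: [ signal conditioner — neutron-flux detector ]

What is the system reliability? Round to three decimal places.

R(signal conditioner) = exp(−0.00099 × 200) = 0.82037
R(neutron-flux detector) = exp(−0.00024 × 200) = 0.95313
Series (signal conditioner and neutron-flux detector): 0.82037 × 0.95313 = 0.782

0.782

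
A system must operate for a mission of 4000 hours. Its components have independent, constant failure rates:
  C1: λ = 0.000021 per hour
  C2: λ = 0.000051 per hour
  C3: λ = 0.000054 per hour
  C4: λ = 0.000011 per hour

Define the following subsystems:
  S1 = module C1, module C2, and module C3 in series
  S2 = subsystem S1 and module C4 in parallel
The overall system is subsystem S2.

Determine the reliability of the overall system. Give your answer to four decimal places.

0.9830

R(C1) = exp(−0.000021 × 4000) = 0.919431
R(C2) = exp(−0.000051 × 4000) = 0.815462
R(C3) = exp(−0.000054 × 4000) = 0.805735
R(C4) = exp(−0.000011 × 4000) = 0.956954
Series (C1, C2, and C3): 0.919431 × 0.815462 × 0.805735 = 0.604109
Parallel ([0.604109] and C4): 1 − (1 − 0.604109)(1 − 0.956954) = 0.9830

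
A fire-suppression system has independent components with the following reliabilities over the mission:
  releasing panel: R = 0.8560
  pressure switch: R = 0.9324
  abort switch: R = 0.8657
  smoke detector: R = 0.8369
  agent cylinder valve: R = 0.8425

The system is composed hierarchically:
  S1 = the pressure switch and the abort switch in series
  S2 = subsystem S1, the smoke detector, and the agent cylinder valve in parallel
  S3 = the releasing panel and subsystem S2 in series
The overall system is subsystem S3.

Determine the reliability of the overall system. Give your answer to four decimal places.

Series (pressure switch and abort switch): 0.932400 × 0.865700 = 0.807179
Parallel ([0.807179], smoke detector, and agent cylinder valve): 1 − (1 − 0.807179)(1 − 0.836900)(1 − 0.842500) = 0.995047
Series (releasing panel and [0.995047]): 0.856000 × 0.995047 = 0.8518

0.8518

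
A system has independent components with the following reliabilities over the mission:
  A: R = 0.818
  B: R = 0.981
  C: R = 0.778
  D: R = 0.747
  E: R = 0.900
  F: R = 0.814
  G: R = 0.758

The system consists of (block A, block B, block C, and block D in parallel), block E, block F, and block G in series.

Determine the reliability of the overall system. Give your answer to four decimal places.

Parallel (A, B, C, and D): 1 − (1 − 0.818000)(1 − 0.981000)(1 − 0.778000)(1 − 0.747000) = 0.999806
Series ([0.999806], E, F, and G): 0.999806 × 0.900000 × 0.814000 × 0.758000 = 0.5552

0.5552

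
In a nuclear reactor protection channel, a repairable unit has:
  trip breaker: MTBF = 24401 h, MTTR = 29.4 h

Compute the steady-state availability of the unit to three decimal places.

A(trip breaker) = MTBF/(MTBF+MTTR) = 24401/(24401+29.4) = 0.999

0.999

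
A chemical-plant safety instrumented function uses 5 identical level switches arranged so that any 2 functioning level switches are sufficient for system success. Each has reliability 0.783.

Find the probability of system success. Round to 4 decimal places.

R = Σ_{i=2}^{5} C(5,i) p^i (1−p)^{5−i} with p = 0.783
C(5,2)·0.783^2·0.217^3 = 0.062647
C(5,3)·0.783^3·0.217^2 = 0.226050
C(5,4)·0.783^4·0.217^1 = 0.407828
C(5,5)·0.783^5·0.217^0 = 0.294313
Sum = 0.9908

0.9908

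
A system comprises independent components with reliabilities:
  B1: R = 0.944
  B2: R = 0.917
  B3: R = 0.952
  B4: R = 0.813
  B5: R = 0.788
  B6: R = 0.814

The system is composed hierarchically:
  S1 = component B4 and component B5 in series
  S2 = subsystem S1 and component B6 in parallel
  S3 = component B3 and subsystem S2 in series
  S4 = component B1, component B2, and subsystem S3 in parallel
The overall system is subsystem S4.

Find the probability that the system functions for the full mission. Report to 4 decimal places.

0.9995

Series (B4 and B5): 0.813000 × 0.788000 = 0.640644
Parallel ([0.640644] and B6): 1 − (1 − 0.640644)(1 − 0.814000) = 0.933160
Series (B3 and [0.933160]): 0.952000 × 0.933160 = 0.888368
Parallel (B1, B2, and [0.888368]): 1 − (1 − 0.944000)(1 − 0.917000)(1 − 0.888368) = 0.9995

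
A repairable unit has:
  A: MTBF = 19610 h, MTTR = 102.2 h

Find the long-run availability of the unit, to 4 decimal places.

A(A) = MTBF/(MTBF+MTTR) = 19610/(19610+102.2) = 0.9948

0.9948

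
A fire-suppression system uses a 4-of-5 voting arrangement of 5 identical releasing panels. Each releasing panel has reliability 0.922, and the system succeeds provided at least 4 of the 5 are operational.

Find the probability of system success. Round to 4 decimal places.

0.9481

R = Σ_{i=4}^{5} C(5,i) p^i (1−p)^{5−i} with p = 0.922
C(5,4)·0.922^4·0.078^1 = 0.281831
C(5,5)·0.922^5·0.078^0 = 0.666277
Sum = 0.9481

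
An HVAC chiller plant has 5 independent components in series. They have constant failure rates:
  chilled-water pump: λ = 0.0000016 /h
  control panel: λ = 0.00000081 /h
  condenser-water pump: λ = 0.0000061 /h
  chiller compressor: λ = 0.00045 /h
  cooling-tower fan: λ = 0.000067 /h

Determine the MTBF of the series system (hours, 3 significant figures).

Series of exponential components: λ_sys = Σ λ_i
λ_sys = 0.0000016 + 0.00000081 + 0.0000061 + 0.00045 + 0.000067 = 5.2551e-04 /h
MTBF = 1 / λ_sys = 1900 h

1900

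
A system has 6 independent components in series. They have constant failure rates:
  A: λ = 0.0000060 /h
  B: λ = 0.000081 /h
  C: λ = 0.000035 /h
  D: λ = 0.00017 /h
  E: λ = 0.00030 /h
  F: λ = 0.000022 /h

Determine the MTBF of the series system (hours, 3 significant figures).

Series of exponential components: λ_sys = Σ λ_i
λ_sys = 0.0000060 + 0.000081 + 0.000035 + 0.00017 + 0.00030 + 0.000022 = 6.1400e-04 /h
MTBF = 1 / λ_sys = 1630 h

1630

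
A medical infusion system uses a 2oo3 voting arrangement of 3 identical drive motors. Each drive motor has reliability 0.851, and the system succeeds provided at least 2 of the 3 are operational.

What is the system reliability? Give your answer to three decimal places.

R = Σ_{i=2}^{3} C(3,i) p^i (1−p)^{3−i} with p = 0.851
C(3,2)·0.851^2·0.149^1 = 0.32372
C(3,3)·0.851^3·0.149^0 = 0.61630
Sum = 0.940

0.940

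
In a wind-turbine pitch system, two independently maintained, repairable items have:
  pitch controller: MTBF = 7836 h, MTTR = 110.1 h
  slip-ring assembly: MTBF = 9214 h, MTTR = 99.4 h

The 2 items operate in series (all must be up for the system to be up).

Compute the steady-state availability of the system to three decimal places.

A(pitch controller) = MTBF/(MTBF+MTTR) = 7836/(7836+110.1) = 0.986144
A(slip-ring assembly) = MTBF/(MTBF+MTTR) = 9214/(9214+99.4) = 0.989327
Series availability: 0.986144 × 0.989327 = 0.976

0.976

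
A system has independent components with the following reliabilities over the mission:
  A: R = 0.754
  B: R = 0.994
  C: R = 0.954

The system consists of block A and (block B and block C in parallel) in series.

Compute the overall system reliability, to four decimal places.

0.7538

Parallel (B and C): 1 − (1 − 0.994000)(1 − 0.954000) = 0.999724
Series (A and [0.999724]): 0.754000 × 0.999724 = 0.7538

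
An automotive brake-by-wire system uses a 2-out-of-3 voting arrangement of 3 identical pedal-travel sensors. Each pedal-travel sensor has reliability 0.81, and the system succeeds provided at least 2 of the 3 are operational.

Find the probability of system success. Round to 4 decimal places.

0.9054

R = Σ_{i=2}^{3} C(3,i) p^i (1−p)^{3−i} with p = 0.81
C(3,2)·0.81^2·0.19^1 = 0.373977
C(3,3)·0.81^3·0.19^0 = 0.531441
Sum = 0.9054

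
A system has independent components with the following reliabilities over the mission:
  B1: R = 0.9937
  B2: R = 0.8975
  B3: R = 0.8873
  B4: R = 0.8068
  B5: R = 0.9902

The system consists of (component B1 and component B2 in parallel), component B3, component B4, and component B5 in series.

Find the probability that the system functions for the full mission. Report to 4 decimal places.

0.7084

Parallel (B1 and B2): 1 − (1 − 0.993700)(1 − 0.897500) = 0.999354
Series ([0.999354], B3, B4, and B5): 0.999354 × 0.887300 × 0.806800 × 0.990200 = 0.7084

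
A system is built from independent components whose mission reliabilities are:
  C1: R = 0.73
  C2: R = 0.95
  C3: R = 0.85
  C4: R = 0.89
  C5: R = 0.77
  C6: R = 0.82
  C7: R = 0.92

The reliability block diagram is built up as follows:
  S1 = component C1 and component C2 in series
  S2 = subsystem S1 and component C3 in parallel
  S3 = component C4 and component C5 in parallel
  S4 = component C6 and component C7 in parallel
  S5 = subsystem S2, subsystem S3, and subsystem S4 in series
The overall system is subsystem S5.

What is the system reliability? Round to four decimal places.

Series (C1 and C2): 0.730000 × 0.950000 = 0.693500
Parallel ([0.693500] and C3): 1 − (1 − 0.693500)(1 − 0.850000) = 0.954025
Parallel (C4 and C5): 1 − (1 − 0.890000)(1 − 0.770000) = 0.974700
Parallel (C6 and C7): 1 − (1 − 0.820000)(1 − 0.920000) = 0.985600
Series ([0.954025], [0.974700], and [0.985600]): 0.954025 × 0.974700 × 0.985600 = 0.9165

0.9165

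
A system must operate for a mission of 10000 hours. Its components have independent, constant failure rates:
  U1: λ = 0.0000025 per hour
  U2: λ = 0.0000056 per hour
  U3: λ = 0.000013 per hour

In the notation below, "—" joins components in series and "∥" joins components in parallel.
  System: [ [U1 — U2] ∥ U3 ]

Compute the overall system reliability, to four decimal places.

R(U1) = exp(−0.0000025 × 10000) = 0.975310
R(U2) = exp(−0.0000056 × 10000) = 0.945539
R(U3) = exp(−0.000013 × 10000) = 0.878095
Series (U1 and U2): 0.975310 × 0.945539 = 0.922194
Parallel ([0.922194] and U3): 1 − (1 − 0.922194)(1 − 0.878095) = 0.9905

0.9905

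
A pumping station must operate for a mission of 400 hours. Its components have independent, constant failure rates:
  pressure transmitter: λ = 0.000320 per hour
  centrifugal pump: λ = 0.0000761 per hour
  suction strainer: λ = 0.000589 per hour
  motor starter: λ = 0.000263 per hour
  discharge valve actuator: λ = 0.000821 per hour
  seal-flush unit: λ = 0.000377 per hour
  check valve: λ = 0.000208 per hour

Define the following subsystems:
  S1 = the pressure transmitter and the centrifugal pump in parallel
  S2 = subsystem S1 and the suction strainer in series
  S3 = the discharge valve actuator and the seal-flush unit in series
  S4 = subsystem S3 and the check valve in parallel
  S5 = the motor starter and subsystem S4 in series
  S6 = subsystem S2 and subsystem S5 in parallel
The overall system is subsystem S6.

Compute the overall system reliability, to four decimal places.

R(pressure transmitter) = exp(−0.000320 × 400) = 0.879853
R(centrifugal pump) = exp(−0.0000761 × 400) = 0.970019
R(suction strainer) = exp(−0.000589 × 400) = 0.790097
R(motor starter) = exp(−0.000263 × 400) = 0.900144
R(discharge valve actuator) = exp(−0.000821 × 400) = 0.720075
R(seal-flush unit) = exp(−0.000377 × 400) = 0.860020
R(check valve) = exp(−0.000208 × 400) = 0.920167
Parallel (pressure transmitter and centrifugal pump): 1 − (1 − 0.879853)(1 − 0.970019) = 0.996398
Series ([0.996398] and suction strainer): 0.996398 × 0.790097 = 0.787251
Series (discharge valve actuator and seal-flush unit): 0.720075 × 0.860020 = 0.619279
Parallel ([0.619279] and check valve): 1 − (1 − 0.619279)(1 − 0.920167) = 0.969606
Series (motor starter and [0.969606]): 0.900144 × 0.969606 = 0.872785
Parallel ([0.787251] and [0.872785]): 1 − (1 − 0.787251)(1 − 0.872785) = 0.9729

0.9729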